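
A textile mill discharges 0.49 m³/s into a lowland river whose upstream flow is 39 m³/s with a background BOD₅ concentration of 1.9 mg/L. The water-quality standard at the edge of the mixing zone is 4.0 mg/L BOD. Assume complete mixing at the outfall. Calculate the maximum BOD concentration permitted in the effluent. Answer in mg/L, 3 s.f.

171 mg/L

Mass balance: 4·39.49 = 0.49·Cₑ + 39·1.9.
Cₑ = (158 − 74.1) / 0.49 = 171.1 mg/L.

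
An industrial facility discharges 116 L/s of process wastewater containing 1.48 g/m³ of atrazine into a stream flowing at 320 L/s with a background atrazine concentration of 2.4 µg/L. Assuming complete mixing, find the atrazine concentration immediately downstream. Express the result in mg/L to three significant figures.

116 L/s = 0.116 m³/s.
320 L/s = 0.32 m³/s.
2.4 µg/L = 0.0024 mg/L.
Conservation of mass across the mixing zone: C = (0.116·1.48 + 0.32·0.0024) / (0.116 + 0.32) = 0.1724/0.436 = 0.3955 mg/L.

0.396 mg/L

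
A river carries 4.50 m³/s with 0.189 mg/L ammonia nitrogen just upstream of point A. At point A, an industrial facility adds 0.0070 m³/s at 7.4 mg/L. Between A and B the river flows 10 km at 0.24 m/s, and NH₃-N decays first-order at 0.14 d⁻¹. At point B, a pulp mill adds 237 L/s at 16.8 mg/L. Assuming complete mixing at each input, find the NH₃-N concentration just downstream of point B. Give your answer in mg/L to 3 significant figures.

After input A: C = (4.5·0.189 + 0.007·7.4) / 4.507 = 0.2002 mg/L.
Over the 10 km reach to input B (t = 4.167e+04 s = 0.4823 d), decay gives C = 0.2002·exp(−0.14·0.4823) = 0.1871 mg/L.
237 L/s = 0.237 m³/s.
After input B: C = (4.507·0.1871 + 0.237·16.8) / 4.744 = 1.017 mg/L.

1.02 mg/L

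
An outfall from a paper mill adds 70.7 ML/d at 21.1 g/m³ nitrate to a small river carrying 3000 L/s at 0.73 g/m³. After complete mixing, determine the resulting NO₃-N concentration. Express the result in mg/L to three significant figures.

5.10 mg/L

70.7 ML/d = 0.8183 m³/s.
3000 L/s = 3 m³/s.
By mass balance at complete mixing, C = (0.8183·21.1 + 3·0.73) / (0.8183 + 3) = 19.46/3.818 = 5.095 mg/L.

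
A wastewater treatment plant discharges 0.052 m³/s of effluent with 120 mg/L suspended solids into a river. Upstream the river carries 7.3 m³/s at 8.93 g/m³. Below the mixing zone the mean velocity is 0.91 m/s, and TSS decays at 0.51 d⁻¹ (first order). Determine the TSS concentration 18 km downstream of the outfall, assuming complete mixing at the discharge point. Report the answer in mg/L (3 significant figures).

8.64 mg/L

After complete mixing, C₀ = (0.052·120 + 7.3·8.93) / 7.352 = 9.716 mg/L.
Travel time t = 1.8e+04 m / 0.91 m/s = 1.978e+04 s = 0.2289 d.
C = 9.716·exp(−0.51·0.2289) = 9.716·0.8898 = 8.645 mg/L.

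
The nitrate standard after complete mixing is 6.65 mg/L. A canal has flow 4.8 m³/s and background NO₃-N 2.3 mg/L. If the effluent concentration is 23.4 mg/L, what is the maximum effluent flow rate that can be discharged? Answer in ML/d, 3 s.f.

Mass balance at complete mixing: C_std·(Q_w + Q_r) = Q_w·C_e + Q_r·C_b.
Rearranging, Q_w = Q_r·(C_std − C_b)/(C_e − C_std) = 4.8·(6.65 − 2.3) / (23.4 − 6.65) = 1.247 m³/s.
= 107.7 ML/d.

108 ML/d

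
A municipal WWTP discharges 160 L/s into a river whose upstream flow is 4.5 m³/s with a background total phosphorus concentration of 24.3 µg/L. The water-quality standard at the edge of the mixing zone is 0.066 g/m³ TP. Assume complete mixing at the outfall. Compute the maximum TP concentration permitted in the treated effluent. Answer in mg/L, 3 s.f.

160 L/s = 0.16 m³/s.
24.3 µg/L = 0.0243 mg/L.
Mass balance: 0.066·4.66 = 0.16·Cₑ + 4.5·0.0243.
Cₑ = (0.3076 − 0.1094) / 0.16 = 1.239 mg/L.

1.24 mg/L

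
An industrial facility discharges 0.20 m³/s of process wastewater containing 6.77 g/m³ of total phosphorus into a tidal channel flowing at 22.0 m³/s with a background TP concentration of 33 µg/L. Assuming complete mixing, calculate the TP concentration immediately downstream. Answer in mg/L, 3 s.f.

33 µg/L = 0.033 mg/L.
By mass balance at complete mixing, C = (0.2·6.77 + 22·0.033) / (0.2 + 22) = 2.08/22.2 = 0.09369 mg/L.

0.0937 mg/L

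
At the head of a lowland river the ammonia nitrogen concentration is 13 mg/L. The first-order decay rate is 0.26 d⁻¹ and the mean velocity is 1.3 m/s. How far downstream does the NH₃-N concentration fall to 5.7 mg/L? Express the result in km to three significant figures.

From C = C₀·e^(−kt), t = ln(C₀/C)/k = ln(13/5.7)/0.26 = 0.8245/0.26 = 3.171 d.
Distance = v·t = 1.3 m/s × 2.74e+05 s = 3.562e+05 m = 356.2 km.

356 km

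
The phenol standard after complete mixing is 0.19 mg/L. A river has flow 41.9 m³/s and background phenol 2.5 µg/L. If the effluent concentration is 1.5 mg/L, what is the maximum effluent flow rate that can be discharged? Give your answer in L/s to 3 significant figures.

6000 L/s

2.5 µg/L = 0.0025 mg/L.
Mass balance at complete mixing: C_std·(Q_w + Q_r) = Q_w·C_e + Q_r·C_b.
Rearranging, Q_w = Q_r·(C_std − C_b)/(C_e − C_std) = 41.9·(0.19 − 0.0025) / (1.5 − 0.19) = 5.997 m³/s.
= 5997 L/s.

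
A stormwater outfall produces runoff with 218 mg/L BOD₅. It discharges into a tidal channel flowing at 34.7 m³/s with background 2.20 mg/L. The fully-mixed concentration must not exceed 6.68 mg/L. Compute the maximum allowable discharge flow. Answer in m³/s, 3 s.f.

Mass balance at complete mixing: C_std·(Q_w + Q_r) = Q_w·C_e + Q_r·C_b.
Rearranging, Q_w = Q_r·(C_std − C_b)/(C_e − C_std) = 34.7·(6.68 − 2.2) / (218 − 6.68) = 0.7356 m³/s.

0.736 m³/s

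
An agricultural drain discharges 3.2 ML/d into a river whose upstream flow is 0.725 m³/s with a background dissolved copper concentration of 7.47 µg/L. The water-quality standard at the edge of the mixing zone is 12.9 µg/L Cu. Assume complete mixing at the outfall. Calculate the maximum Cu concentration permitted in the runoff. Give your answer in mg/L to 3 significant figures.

0.119 mg/L

3.2 ML/d = 0.03704 m³/s.
7.47 µg/L = 0.00747 mg/L.
12.9 µg/L = 0.0129 mg/L.
Mass balance: 0.0129·0.762 = 0.03704·Cₑ + 0.725·0.00747.
Cₑ = (0.00983 − 0.005416) / 0.03704 = 0.1192 mg/L.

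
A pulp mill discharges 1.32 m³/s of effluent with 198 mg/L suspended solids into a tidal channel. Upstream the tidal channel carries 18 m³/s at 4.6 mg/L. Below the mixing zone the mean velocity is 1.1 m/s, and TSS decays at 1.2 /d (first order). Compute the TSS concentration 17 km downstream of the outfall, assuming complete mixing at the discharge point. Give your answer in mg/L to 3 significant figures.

After complete mixing, C₀ = (1.32·198 + 18·4.6) / 19.32 = 17.81 mg/L.
Travel time t = 1.7e+04 m / 1.1 m/s = 1.545e+04 s = 0.1789 d.
C = 17.81·exp(−1.2·0.1789) = 17.81·0.8068 = 14.37 mg/L.

14.4 mg/L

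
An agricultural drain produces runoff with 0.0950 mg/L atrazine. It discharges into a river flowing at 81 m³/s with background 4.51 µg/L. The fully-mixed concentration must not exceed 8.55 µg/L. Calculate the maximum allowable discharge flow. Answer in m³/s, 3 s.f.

4.51 µg/L = 0.00451 mg/L.
8.55 µg/L = 0.00855 mg/L.
Mass balance at complete mixing: C_std·(Q_w + Q_r) = Q_w·C_e + Q_r·C_b.
Rearranging, Q_w = Q_r·(C_std − C_b)/(C_e − C_std) = 81·(0.00855 − 0.00451) / (0.095 − 0.00855) = 3.785 m³/s.

3.79 m³/s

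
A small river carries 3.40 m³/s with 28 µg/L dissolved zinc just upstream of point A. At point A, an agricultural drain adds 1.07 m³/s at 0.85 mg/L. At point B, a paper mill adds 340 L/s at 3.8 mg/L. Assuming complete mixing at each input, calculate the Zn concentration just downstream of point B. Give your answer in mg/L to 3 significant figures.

0.477 mg/L

28 µg/L = 0.028 mg/L.
After input A: C = (3.4·0.028 + 1.07·0.85) / 4.47 = 0.2248 mg/L.
340 L/s = 0.34 m³/s.
After input B: C = (4.47·0.2248 + 0.34·3.8) / 4.81 = 0.4775 mg/L.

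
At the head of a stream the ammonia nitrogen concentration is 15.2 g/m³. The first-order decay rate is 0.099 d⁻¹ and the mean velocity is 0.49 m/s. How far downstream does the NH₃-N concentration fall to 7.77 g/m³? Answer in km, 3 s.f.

From C = C₀·e^(−kt), t = ln(C₀/C)/k = ln(15.2/7.77)/0.099 = 0.671/0.099 = 6.778 d.
Distance = v·t = 0.49 m/s × 5.856e+05 s = 2.87e+05 m = 287 km.

287 km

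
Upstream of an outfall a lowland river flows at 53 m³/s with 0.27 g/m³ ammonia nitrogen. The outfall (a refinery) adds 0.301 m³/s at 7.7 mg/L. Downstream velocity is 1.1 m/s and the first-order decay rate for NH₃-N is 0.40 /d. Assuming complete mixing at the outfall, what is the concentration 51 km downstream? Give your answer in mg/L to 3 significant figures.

After complete mixing, C₀ = (0.301·7.7 + 53·0.27) / 53.3 = 0.312 mg/L.
Travel time t = 5.1e+04 m / 1.1 m/s = 4.636e+04 s = 0.5366 d.
C = 0.312·exp(−0.40·0.5366) = 0.312·0.8068 = 0.2517 mg/L.

0.252 mg/L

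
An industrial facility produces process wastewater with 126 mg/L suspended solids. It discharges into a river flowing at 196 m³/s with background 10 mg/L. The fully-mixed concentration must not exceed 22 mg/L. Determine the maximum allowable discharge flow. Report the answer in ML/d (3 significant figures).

1950 ML/d

Mass balance at complete mixing: C_std·(Q_w + Q_r) = Q_w·C_e + Q_r·C_b.
Rearranging, Q_w = Q_r·(C_std − C_b)/(C_e − C_std) = 196·(22 − 10) / (126 − 22) = 22.62 m³/s.
= 1954 ML/d.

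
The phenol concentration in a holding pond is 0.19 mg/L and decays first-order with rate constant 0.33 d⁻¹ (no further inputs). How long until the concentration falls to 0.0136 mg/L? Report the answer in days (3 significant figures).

t = ln(C₀/C)/k = ln(0.19/0.0136)/0.33 = 2.637/0.33 = 7.991 d.

7.99 d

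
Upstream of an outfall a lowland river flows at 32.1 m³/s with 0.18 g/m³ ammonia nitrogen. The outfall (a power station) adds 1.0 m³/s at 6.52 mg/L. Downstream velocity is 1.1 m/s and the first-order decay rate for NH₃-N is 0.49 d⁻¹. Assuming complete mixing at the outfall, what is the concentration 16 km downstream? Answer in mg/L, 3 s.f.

After complete mixing, C₀ = (1·6.52 + 32.1·0.18) / 33.1 = 0.3715 mg/L.
Travel time t = 1.6e+04 m / 1.1 m/s = 1.455e+04 s = 0.1684 d.
C = 0.3715·exp(−0.49·0.1684) = 0.3715·0.9208 = 0.3421 mg/L.

0.342 mg/L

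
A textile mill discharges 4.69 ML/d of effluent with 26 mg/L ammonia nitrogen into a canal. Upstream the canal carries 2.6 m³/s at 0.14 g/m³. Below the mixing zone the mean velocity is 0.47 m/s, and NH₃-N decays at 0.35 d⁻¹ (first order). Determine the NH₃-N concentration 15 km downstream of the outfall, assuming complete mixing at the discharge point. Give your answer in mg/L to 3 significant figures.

4.69 ML/d = 0.05428 m³/s.
After complete mixing, C₀ = (0.05428·26 + 2.6·0.14) / 2.654 = 0.6689 mg/L.
Travel time t = 1.5e+04 m / 0.47 m/s = 3.191e+04 s = 0.3694 d.
C = 0.6689·exp(−0.35·0.3694) = 0.6689·0.8787 = 0.5877 mg/L.

0.588 mg/L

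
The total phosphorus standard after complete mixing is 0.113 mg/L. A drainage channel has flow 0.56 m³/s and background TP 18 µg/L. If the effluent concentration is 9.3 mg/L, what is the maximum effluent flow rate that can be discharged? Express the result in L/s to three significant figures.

5.79 L/s

18 µg/L = 0.018 mg/L.
Mass balance at complete mixing: C_std·(Q_w + Q_r) = Q_w·C_e + Q_r·C_b.
Rearranging, Q_w = Q_r·(C_std − C_b)/(C_e − C_std) = 0.56·(0.113 − 0.018) / (9.3 − 0.113) = 0.005791 m³/s.
= 5.791 L/s.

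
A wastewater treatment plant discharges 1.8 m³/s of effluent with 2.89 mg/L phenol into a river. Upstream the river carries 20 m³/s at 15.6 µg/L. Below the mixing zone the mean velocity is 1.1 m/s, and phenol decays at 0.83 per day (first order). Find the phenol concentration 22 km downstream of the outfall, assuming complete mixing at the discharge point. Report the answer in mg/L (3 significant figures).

15.6 µg/L = 0.0156 mg/L.
After complete mixing, C₀ = (1.8·2.89 + 20·0.0156) / 21.8 = 0.2529 mg/L.
Travel time t = 2.2e+04 m / 1.1 m/s = 2e+04 s = 0.2315 d.
C = 0.2529·exp(−0.83·0.2315) = 0.2529·0.8252 = 0.2087 mg/L.

0.209 mg/L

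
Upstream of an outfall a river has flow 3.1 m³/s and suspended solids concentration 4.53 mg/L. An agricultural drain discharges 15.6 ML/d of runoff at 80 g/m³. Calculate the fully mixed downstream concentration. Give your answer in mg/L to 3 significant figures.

8.68 mg/L

15.6 ML/d = 0.1806 m³/s.
By mass balance at complete mixing, C = (0.1806·80 + 3.1·4.53) / (0.1806 + 3.1) = 28.49/3.281 = 8.684 mg/L.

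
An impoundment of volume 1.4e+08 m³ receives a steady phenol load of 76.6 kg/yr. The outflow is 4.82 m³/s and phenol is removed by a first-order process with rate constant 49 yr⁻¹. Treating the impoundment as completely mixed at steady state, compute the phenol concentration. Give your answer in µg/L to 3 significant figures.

Outflow Q = 4.82 m³/s × 3.156e+07 s/yr = 1.521e+08 m³/yr.
Steady-state CSTR mass balance: W = Q·C + k·V·C, so C = W/(Q + kV).
Q + kV = 1.521e+08 + 49·1.4e+08 = 7.012e+09 m³/yr.
C = 76.6/7.012e+09 = 1.092e-08 kg/m³ = 1.092e-05 mg/L = 0.01092 µg/L.

0.0109 µg/L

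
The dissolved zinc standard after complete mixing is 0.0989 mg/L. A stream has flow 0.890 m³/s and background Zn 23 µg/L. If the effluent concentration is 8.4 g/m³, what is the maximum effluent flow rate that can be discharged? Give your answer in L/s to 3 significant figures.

8.14 L/s

23 µg/L = 0.023 mg/L.
Mass balance at complete mixing: C_std·(Q_w + Q_r) = Q_w·C_e + Q_r·C_b.
Rearranging, Q_w = Q_r·(C_std − C_b)/(C_e − C_std) = 0.890·(0.0989 − 0.023) / (8.4 − 0.0989) = 0.008138 m³/s.
= 8.138 L/s.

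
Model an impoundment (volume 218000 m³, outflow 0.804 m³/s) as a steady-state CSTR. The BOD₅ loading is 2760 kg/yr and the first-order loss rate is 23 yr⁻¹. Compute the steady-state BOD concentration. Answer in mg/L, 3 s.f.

Outflow Q = 0.804 m³/s × 3.156e+07 s/yr = 2.537e+07 m³/yr.
Steady-state CSTR mass balance: W = Q·C + k·V·C, so C = W/(Q + kV).
Q + kV = 2.537e+07 + 23·218000 = 3.039e+07 m³/yr.
C = 2760/3.039e+07 = 9.083e-05 kg/m³ = 0.09083 mg/L.

0.0908 mg/L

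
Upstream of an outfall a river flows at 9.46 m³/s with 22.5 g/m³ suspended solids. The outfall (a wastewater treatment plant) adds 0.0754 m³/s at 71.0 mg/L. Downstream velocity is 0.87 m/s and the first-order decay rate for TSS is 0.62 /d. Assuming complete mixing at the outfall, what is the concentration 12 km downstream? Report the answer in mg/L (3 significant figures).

After complete mixing, C₀ = (0.0754·71 + 9.46·22.5) / 9.535 = 22.88 mg/L.
Travel time t = 1.2e+04 m / 0.87 m/s = 1.379e+04 s = 0.1596 d.
C = 22.88·exp(−0.62·0.1596) = 22.88·0.9058 = 20.73 mg/L.

20.7 mg/L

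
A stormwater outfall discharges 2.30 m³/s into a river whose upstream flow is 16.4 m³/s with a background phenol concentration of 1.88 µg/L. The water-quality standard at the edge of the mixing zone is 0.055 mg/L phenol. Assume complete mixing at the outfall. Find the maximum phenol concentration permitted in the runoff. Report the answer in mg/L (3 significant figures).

1.88 µg/L = 0.00188 mg/L.
Mass balance: 0.055·18.7 = 2.3·Cₑ + 16.4·0.00188.
Cₑ = (1.028 − 0.03083) / 2.3 = 0.4338 mg/L.

0.434 mg/L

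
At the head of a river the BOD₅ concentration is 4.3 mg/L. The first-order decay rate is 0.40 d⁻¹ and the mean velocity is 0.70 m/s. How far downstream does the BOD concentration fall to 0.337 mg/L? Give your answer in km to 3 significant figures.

385 km

From C = C₀·e^(−kt), t = ln(C₀/C)/k = ln(4.3/0.337)/0.40 = 2.546/0.40 = 6.366 d.
Distance = v·t = 0.70 m/s × 5.5e+05 s = 3.85e+05 m = 385 km.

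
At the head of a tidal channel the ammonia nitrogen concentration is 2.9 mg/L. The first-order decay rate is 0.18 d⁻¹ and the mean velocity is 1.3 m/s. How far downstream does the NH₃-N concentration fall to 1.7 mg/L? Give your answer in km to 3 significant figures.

333 km

From C = C₀·e^(−kt), t = ln(C₀/C)/k = ln(2.9/1.7)/0.18 = 0.5341/0.18 = 2.967 d.
Distance = v·t = 1.3 m/s × 2.564e+05 s = 3.333e+05 m = 333.3 km.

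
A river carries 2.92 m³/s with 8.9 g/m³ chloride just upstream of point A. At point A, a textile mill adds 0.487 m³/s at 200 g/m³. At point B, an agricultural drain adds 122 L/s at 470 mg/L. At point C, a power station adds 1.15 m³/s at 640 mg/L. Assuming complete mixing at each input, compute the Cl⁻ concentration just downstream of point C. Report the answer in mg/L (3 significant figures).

196 mg/L

After input A: C = (2.92·8.9 + 0.487·200) / 3.407 = 36.22 mg/L.
122 L/s = 0.122 m³/s.
After input B: C = (3.407·36.22 + 0.122·470) / 3.529 = 51.21 mg/L.
After input C: C = (3.529·51.21 + 1.15·640) / 4.679 = 195.9 mg/L.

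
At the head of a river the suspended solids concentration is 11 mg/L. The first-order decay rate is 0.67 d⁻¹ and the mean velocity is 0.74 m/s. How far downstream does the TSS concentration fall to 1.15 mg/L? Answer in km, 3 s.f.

From C = C₀·e^(−kt), t = ln(C₀/C)/k = ln(11/1.15)/0.67 = 2.258/0.67 = 3.37 d.
Distance = v·t = 0.74 m/s × 2.912e+05 s = 2.155e+05 m = 215.5 km.

215 km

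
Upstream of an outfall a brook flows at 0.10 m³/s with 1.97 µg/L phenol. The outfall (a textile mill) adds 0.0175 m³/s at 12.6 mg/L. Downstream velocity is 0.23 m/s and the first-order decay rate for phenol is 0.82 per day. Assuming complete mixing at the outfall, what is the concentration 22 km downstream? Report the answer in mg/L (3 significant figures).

0.758 mg/L

1.97 µg/L = 0.00197 mg/L.
After complete mixing, C₀ = (0.0175·12.6 + 0.1·0.00197) / 0.1175 = 1.878 mg/L.
Travel time t = 2.2e+04 m / 0.23 m/s = 9.565e+04 s = 1.107 d.
C = 1.878·exp(−0.82·1.107) = 1.878·0.4034 = 0.7577 mg/L.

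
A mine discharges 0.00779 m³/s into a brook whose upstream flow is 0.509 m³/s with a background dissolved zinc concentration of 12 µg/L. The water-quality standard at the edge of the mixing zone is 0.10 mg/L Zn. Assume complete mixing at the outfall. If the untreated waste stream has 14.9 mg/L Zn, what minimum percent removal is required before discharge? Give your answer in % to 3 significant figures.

12 µg/L = 0.012 mg/L.
Mass balance: 0.1·0.5168 = 0.00779·Cₑ + 0.509·0.012.
Cₑ = (0.05168 − 0.006108) / 0.00779 = 5.85 mg/L.
Required removal = 1 − 5.85/14.9 = 60.74 %.

60.7 %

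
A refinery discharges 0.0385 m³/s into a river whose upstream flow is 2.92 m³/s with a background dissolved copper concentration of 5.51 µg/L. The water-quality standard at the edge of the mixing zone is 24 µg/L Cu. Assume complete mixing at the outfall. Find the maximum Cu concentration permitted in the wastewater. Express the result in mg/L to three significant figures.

5.51 µg/L = 0.00551 mg/L.
24 µg/L = 0.024 mg/L.
Mass balance: 0.024·2.958 = 0.0385·Cₑ + 2.92·0.00551.
Cₑ = (0.071 − 0.01609) / 0.0385 = 1.426 mg/L.

1.43 mg/L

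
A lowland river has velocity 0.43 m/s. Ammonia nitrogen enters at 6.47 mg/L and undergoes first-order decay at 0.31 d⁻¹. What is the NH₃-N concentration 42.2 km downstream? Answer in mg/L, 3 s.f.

Travel time t = 42.2 km / 0.43 m/s = 4.22e+04/0.43 = 9.814e+04 s = 1.136 d.
First-order decay: C = 6.47·exp(−0.31·1.136) = 6.47·0.7032 = 4.55 mg/L.

4.55 mg/L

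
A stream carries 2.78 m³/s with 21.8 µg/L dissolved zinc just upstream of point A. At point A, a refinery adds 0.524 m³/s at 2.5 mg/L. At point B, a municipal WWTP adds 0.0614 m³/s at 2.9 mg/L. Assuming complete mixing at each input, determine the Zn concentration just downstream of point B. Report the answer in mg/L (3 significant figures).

0.460 mg/L

21.8 µg/L = 0.0218 mg/L.
After input A: C = (2.78·0.0218 + 0.524·2.5) / 3.304 = 0.4148 mg/L.
After input B: C = (3.304·0.4148 + 0.0614·2.9) / 3.365 = 0.4602 mg/L.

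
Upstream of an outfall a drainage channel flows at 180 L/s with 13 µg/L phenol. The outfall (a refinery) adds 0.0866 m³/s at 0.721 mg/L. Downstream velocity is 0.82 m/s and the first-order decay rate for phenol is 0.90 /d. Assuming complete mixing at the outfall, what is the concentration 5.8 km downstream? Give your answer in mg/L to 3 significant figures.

0.226 mg/L

180 L/s = 0.18 m³/s.
13 µg/L = 0.013 mg/L.
After complete mixing, C₀ = (0.0866·0.721 + 0.18·0.013) / 0.2666 = 0.243 mg/L.
Travel time t = 5800 m / 0.82 m/s = 7073 s = 0.08187 d.
C = 0.243·exp(−0.90·0.08187) = 0.243·0.929 = 0.2257 mg/L.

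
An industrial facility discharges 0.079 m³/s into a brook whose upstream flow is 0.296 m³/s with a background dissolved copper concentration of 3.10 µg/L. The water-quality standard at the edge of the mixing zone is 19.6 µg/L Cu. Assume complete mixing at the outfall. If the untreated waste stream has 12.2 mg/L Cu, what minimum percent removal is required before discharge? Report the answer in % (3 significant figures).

99.3 %

3.10 µg/L = 0.0031 mg/L.
19.6 µg/L = 0.0196 mg/L.
Mass balance: 0.0196·0.375 = 0.079·Cₑ + 0.296·0.0031.
Cₑ = (0.00735 − 0.0009176) / 0.079 = 0.08142 mg/L.
Required removal = 1 − 0.08142/12.2 = 99.33 %.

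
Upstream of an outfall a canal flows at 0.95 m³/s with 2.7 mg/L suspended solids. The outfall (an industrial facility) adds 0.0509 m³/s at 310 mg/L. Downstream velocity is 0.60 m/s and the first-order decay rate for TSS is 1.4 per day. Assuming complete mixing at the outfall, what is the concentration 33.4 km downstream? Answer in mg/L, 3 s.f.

After complete mixing, C₀ = (0.0509·310 + 0.95·2.7) / 1.001 = 18.33 mg/L.
Travel time t = 3.34e+04 m / 0.60 m/s = 5.567e+04 s = 0.6443 d.
C = 18.33·exp(−1.4·0.6443) = 18.33·0.4058 = 7.436 mg/L.

7.44 mg/L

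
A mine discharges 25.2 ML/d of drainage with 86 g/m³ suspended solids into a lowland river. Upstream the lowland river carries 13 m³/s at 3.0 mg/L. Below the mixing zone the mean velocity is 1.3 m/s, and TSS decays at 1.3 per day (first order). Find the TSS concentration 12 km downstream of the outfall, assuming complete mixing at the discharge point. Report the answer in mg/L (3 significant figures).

4.20 mg/L

25.2 ML/d = 0.2917 m³/s.
After complete mixing, C₀ = (0.2917·86 + 13·3) / 13.29 = 4.821 mg/L.
Travel time t = 1.2e+04 m / 1.3 m/s = 9231 s = 0.1068 d.
C = 4.821·exp(−1.3·0.1068) = 4.821·0.8703 = 4.196 mg/L.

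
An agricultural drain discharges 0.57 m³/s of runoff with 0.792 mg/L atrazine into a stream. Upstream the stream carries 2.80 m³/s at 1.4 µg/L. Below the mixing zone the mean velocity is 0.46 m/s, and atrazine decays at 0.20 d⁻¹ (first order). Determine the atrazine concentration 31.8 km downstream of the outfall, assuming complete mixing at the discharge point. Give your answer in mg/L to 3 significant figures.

1.4 µg/L = 0.0014 mg/L.
After complete mixing, C₀ = (0.57·0.792 + 2.8·0.0014) / 3.37 = 0.1351 mg/L.
Travel time t = 3.18e+04 m / 0.46 m/s = 6.913e+04 s = 0.8001 d.
C = 0.1351·exp(−0.20·0.8001) = 0.1351·0.8521 = 0.1151 mg/L.

0.115 mg/L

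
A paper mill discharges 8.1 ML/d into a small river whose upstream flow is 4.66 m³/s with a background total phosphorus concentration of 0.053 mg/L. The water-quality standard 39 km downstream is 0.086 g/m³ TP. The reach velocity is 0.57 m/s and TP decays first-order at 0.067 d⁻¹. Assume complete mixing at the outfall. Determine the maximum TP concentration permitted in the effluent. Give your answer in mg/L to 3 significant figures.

8.1 ML/d = 0.09375 m³/s.
Travel time to the compliance point: t = 3.9e+04/0.57 = 6.842e+04 s = 0.7919 d; decay factor exp(−0.067·0.7919) = 0.9483.
So the concentration just after mixing may be at most 0.086/0.9483 = 0.09069 mg/L.
Mass balance: 0.09069·4.754 = 0.09375·Cₑ + 4.66·0.053.
Cₑ = (0.4311 − 0.247) / 0.09375 = 1.964 mg/L.

1.96 mg/L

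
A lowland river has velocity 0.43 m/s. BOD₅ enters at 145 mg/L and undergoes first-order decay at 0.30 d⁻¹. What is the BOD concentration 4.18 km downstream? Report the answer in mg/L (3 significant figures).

Travel time t = 4.18 km / 0.43 m/s = 4180/0.43 = 9721 s = 0.1125 d.
First-order decay: C = 145·exp(−0.30·0.1125) = 145·0.9668 = 140.2 mg/L.

140 mg/L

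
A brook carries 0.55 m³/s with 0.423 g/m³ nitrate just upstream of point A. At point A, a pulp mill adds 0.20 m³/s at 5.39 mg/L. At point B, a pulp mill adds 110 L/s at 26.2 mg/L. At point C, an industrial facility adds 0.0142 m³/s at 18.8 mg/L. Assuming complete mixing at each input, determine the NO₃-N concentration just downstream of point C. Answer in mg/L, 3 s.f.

5.10 mg/L

After input A: C = (0.55·0.423 + 0.2·5.39) / 0.75 = 1.748 mg/L.
110 L/s = 0.11 m³/s.
After input B: C = (0.75·1.748 + 0.11·26.2) / 0.86 = 4.875 mg/L.
After input C: C = (0.86·4.875 + 0.0142·18.8) / 0.8742 = 5.101 mg/L.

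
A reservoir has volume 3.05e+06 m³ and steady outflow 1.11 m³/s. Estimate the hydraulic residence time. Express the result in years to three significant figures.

Q = 1.11 m³/s × 3.156e+07 s/yr = 3.503e+07 m³/yr.
Hydraulic residence time τ = V/Q = 3.05e+06/3.503e+07 = 0.08707 yr.

0.0871 yr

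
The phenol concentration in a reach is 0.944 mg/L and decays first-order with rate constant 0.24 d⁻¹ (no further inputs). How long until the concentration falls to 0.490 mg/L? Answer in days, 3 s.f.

t = ln(C₀/C)/k = ln(0.944/0.490)/0.24 = 0.6557/0.24 = 2.732 d.

2.73 d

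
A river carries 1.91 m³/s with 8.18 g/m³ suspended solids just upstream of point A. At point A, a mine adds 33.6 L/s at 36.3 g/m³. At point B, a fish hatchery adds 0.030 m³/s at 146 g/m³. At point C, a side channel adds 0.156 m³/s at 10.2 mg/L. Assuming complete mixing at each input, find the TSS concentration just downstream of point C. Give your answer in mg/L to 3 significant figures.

10.7 mg/L

33.6 L/s = 0.0336 m³/s.
After input A: C = (1.91·8.18 + 0.0336·36.3) / 1.944 = 8.666 mg/L.
After input B: C = (1.944·8.666 + 0.03·146) / 1.974 = 10.75 mg/L.
After input C: C = (1.974·10.75 + 0.156·10.2) / 2.13 = 10.71 mg/L.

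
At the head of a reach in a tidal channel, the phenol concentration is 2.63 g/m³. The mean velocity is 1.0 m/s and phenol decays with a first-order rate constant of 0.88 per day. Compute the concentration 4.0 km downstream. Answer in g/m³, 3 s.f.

Travel time t = 4.0 km / 1.0 m/s = 4000/1.0 = 4000 s = 0.0463 d.
First-order decay: C = 2.63·exp(−0.88·0.0463) = 2.63·0.9601 = 2.525 g/m³.

2.53 g/m³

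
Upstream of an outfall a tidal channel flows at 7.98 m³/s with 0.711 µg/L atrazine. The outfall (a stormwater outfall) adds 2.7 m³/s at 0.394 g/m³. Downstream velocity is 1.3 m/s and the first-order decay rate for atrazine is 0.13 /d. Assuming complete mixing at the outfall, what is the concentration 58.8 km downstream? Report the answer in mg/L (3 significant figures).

0.711 µg/L = 0.000711 mg/L.
After complete mixing, C₀ = (2.7·0.394 + 7.98·0.000711) / 10.68 = 0.1001 mg/L.
Travel time t = 5.88e+04 m / 1.3 m/s = 4.523e+04 s = 0.5235 d.
C = 0.1001·exp(−0.13·0.5235) = 0.1001·0.9342 = 0.09355 mg/L.

0.0935 mg/L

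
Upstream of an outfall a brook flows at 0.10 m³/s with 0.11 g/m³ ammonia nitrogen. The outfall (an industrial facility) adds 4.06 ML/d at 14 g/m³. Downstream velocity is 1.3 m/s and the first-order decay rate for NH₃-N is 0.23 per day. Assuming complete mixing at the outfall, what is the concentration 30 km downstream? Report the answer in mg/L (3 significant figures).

4.06 ML/d = 0.04699 m³/s.
After complete mixing, C₀ = (0.04699·14 + 0.1·0.11) / 0.147 = 4.55 mg/L.
Travel time t = 3e+04 m / 1.3 m/s = 2.308e+04 s = 0.2671 d.
C = 4.55·exp(−0.23·0.2671) = 4.55·0.9404 = 4.279 mg/L.

4.28 mg/L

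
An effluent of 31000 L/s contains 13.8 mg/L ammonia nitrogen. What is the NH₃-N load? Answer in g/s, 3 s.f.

428 g/s

31000 L/s = 31 m³/s.
Mass flux = Q·C = 31 m³/s × 13.8 g/m³ = 427.8 g/s.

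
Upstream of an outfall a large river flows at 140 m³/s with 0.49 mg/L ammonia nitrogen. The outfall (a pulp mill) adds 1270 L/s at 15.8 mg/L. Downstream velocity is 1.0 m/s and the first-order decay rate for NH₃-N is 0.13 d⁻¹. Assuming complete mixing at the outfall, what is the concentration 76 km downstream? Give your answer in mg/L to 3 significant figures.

1270 L/s = 1.27 m³/s.
After complete mixing, C₀ = (1.27·15.8 + 140·0.49) / 141.3 = 0.6276 mg/L.
Travel time t = 7.6e+04 m / 1.0 m/s = 7.6e+04 s = 0.8796 d.
C = 0.6276·exp(−0.13·0.8796) = 0.6276·0.8919 = 0.5598 mg/L.

0.560 mg/L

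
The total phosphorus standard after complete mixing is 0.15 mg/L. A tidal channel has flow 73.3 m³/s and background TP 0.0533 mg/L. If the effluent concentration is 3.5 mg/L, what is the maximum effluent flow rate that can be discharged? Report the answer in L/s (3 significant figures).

2120 L/s

Mass balance at complete mixing: C_std·(Q_w + Q_r) = Q_w·C_e + Q_r·C_b.
Rearranging, Q_w = Q_r·(C_std − C_b)/(C_e − C_std) = 73.3·(0.15 − 0.0533) / (3.5 − 0.15) = 2.116 m³/s.
= 2116 L/s.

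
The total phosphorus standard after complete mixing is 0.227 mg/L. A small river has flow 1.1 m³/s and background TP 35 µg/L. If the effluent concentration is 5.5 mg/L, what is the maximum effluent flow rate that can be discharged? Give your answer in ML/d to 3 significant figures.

35 µg/L = 0.035 mg/L.
Mass balance at complete mixing: C_std·(Q_w + Q_r) = Q_w·C_e + Q_r·C_b.
Rearranging, Q_w = Q_r·(C_std − C_b)/(C_e − C_std) = 1.1·(0.227 − 0.035) / (5.5 − 0.227) = 0.04005 m³/s.
= 3.461 ML/d.

3.46 ML/d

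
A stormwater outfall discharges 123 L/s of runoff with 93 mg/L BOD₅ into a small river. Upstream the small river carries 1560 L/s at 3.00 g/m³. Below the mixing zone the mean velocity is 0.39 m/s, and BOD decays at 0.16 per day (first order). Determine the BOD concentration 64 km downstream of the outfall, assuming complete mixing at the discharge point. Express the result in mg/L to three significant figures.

123 L/s = 0.123 m³/s.
1560 L/s = 1.56 m³/s.
After complete mixing, C₀ = (0.123·93 + 1.56·3) / 1.683 = 9.578 mg/L.
Travel time t = 6.4e+04 m / 0.39 m/s = 1.641e+05 s = 1.899 d.
C = 9.578·exp(−0.16·1.899) = 9.578·0.7379 = 7.068 mg/L.

7.07 mg/L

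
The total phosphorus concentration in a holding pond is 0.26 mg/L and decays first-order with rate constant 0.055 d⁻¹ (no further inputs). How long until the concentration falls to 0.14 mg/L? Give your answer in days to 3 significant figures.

11.3 d

t = ln(C₀/C)/k = ln(0.26/0.14)/0.055 = 0.619/0.055 = 11.26 d.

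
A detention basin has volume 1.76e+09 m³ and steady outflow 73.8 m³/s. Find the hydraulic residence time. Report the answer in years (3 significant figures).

0.756 yr

Q = 73.8 m³/s × 3.156e+07 s/yr = 2.329e+09 m³/yr.
Hydraulic residence time τ = V/Q = 1.76e+09/2.329e+09 = 0.7557 yr.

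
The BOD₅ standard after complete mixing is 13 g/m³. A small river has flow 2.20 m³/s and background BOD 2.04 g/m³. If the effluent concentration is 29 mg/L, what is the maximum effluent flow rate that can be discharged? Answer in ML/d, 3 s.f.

130 ML/d

Mass balance at complete mixing: C_std·(Q_w + Q_r) = Q_w·C_e + Q_r·C_b.
Rearranging, Q_w = Q_r·(C_std − C_b)/(C_e − C_std) = 2.20·(13 − 2.04) / (29 − 13) = 1.507 m³/s.
= 130.2 ML/d.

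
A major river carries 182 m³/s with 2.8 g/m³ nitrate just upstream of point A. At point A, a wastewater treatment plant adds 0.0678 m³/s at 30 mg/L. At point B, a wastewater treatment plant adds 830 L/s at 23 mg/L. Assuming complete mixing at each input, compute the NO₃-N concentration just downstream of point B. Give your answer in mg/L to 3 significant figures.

2.90 mg/L

After input A: C = (182·2.8 + 0.0678·30) / 182.1 = 2.81 mg/L.
830 L/s = 0.83 m³/s.
After input B: C = (182.1·2.81 + 0.83·23) / 182.9 = 2.902 mg/L.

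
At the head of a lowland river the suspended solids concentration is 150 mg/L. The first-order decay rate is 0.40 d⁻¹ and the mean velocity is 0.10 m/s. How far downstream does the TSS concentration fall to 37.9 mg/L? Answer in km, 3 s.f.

From C = C₀·e^(−kt), t = ln(C₀/C)/k = ln(150/37.9)/0.40 = 1.376/0.40 = 3.439 d.
Distance = v·t = 0.10 m/s × 2.971e+05 s = 2.971e+04 m = 29.71 km.

29.7 km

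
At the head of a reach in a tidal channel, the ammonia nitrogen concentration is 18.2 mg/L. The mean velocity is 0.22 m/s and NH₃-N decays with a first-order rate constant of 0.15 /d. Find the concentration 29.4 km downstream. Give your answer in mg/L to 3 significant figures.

Travel time t = 29.4 km / 0.22 m/s = 2.94e+04/0.22 = 1.336e+05 s = 1.547 d.
First-order decay: C = 18.2·exp(−0.15·1.547) = 18.2·0.7929 = 14.43 mg/L.

14.4 mg/L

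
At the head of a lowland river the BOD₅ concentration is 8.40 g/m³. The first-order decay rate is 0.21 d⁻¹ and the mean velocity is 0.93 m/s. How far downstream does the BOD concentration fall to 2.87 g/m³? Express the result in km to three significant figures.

From C = C₀·e^(−kt), t = ln(C₀/C)/k = ln(8.40/2.87)/0.21 = 1.074/0.21 = 5.114 d.
Distance = v·t = 0.93 m/s × 4.418e+05 s = 4.109e+05 m = 410.9 km.

411 km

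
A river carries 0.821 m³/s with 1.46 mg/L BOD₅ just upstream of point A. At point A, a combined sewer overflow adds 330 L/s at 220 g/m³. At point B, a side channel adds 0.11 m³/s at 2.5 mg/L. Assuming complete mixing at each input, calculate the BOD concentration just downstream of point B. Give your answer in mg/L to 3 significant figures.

58.7 mg/L

330 L/s = 0.33 m³/s.
After input A: C = (0.821·1.46 + 0.33·220) / 1.151 = 64.12 mg/L.
After input B: C = (1.151·64.12 + 0.11·2.5) / 1.261 = 58.74 mg/L.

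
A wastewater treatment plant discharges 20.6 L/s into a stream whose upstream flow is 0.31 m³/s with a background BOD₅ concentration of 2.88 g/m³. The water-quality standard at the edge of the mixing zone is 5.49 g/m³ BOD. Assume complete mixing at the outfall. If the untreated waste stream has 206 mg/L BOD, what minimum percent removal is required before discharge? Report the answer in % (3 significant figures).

20.6 L/s = 0.0206 m³/s.
Mass balance: 5.49·0.3306 = 0.0206·Cₑ + 0.31·2.88.
Cₑ = (1.815 − 0.8928) / 0.0206 = 44.77 mg/L.
Required removal = 1 − 44.77/206 = 78.27 %.

78.3 %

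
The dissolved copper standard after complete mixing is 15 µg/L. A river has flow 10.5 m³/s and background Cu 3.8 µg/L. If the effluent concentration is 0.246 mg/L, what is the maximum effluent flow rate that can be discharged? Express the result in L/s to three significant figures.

3.8 µg/L = 0.0038 mg/L.
15 µg/L = 0.015 mg/L.
Mass balance at complete mixing: C_std·(Q_w + Q_r) = Q_w·C_e + Q_r·C_b.
Rearranging, Q_w = Q_r·(C_std − C_b)/(C_e − C_std) = 10.5·(0.015 − 0.0038) / (0.246 − 0.015) = 0.5091 m³/s.
= 509.1 L/s.

509 L/s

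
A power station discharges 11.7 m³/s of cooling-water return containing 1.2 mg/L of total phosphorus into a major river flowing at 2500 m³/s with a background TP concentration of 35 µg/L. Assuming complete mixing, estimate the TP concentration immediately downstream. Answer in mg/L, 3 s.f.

35 µg/L = 0.035 mg/L.
By mass balance at complete mixing, C = (11.7·1.2 + 2500·0.035) / (11.7 + 2500) = 101.5/2512 = 0.04043 mg/L.

0.0404 mg/L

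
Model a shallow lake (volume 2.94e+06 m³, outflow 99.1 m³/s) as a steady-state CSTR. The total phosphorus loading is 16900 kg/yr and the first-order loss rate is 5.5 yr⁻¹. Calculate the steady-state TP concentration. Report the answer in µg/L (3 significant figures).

Outflow Q = 99.1 m³/s × 3.156e+07 s/yr = 3.127e+09 m³/yr.
Steady-state CSTR mass balance: W = Q·C + k·V·C, so C = W/(Q + kV).
Q + kV = 3.127e+09 + 5.5·2.94e+06 = 3.144e+09 m³/yr.
C = 16900/3.144e+09 = 5.376e-06 kg/m³ = 0.005376 mg/L = 5.376 µg/L.

5.38 µg/L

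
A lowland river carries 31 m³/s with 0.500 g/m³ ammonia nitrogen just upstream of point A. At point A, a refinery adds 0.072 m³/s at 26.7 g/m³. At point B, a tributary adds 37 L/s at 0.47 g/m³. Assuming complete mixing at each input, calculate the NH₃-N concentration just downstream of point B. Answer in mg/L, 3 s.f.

After input A: C = (31·0.5 + 0.072·26.7) / 31.07 = 0.5607 mg/L.
37 L/s = 0.037 m³/s.
After input B: C = (31.07·0.5607 + 0.037·0.47) / 31.11 = 0.5606 mg/L.

0.561 mg/L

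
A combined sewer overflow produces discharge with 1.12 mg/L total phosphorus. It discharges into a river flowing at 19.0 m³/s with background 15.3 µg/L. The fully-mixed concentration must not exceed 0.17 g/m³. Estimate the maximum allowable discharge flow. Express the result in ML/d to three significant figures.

267 ML/d

15.3 µg/L = 0.0153 mg/L.
Mass balance at complete mixing: C_std·(Q_w + Q_r) = Q_w·C_e + Q_r·C_b.
Rearranging, Q_w = Q_r·(C_std − C_b)/(C_e − C_std) = 19.0·(0.17 − 0.0153) / (1.12 − 0.17) = 3.094 m³/s.
= 267.3 ML/d.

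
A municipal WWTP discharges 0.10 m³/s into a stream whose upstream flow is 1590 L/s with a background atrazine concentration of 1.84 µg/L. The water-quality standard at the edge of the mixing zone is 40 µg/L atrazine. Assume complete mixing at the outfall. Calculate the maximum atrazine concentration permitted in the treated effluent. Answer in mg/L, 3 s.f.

0.647 mg/L

1590 L/s = 1.59 m³/s.
1.84 µg/L = 0.00184 mg/L.
40 µg/L = 0.04 mg/L.
Mass balance: 0.04·1.69 = 0.1·Cₑ + 1.59·0.00184.
Cₑ = (0.0676 − 0.002926) / 0.1 = 0.6467 mg/L.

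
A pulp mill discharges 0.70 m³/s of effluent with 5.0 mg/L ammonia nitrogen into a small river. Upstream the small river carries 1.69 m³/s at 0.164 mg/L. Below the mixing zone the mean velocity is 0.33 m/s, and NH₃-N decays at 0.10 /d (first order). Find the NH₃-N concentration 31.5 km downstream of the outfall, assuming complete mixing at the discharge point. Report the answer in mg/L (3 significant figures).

1.42 mg/L

After complete mixing, C₀ = (0.7·5 + 1.69·0.164) / 2.39 = 1.58 mg/L.
Travel time t = 3.15e+04 m / 0.33 m/s = 9.545e+04 s = 1.105 d.
C = 1.58·exp(−0.10·1.105) = 1.58·0.8954 = 1.415 mg/L.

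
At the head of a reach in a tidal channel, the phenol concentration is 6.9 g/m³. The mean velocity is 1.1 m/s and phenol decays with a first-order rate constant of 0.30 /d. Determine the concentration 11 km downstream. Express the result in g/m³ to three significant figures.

Travel time t = 11 km / 1.1 m/s = 1.1e+04/1.1 = 1e+04 s = 0.1157 d.
First-order decay: C = 6.9·exp(−0.30·0.1157) = 6.9·0.9659 = 6.665 g/m³.

6.66 g/m³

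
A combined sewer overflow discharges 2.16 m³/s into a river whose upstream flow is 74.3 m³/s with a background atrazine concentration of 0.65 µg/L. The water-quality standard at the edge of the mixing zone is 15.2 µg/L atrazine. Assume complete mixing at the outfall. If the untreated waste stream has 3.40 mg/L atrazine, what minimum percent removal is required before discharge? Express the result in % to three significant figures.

84.8 %

0.65 µg/L = 0.00065 mg/L.
15.2 µg/L = 0.0152 mg/L.
Mass balance: 0.0152·76.46 = 2.16·Cₑ + 74.3·0.00065.
Cₑ = (1.162 − 0.0483) / 2.16 = 0.5157 mg/L.
Required removal = 1 − 0.5157/3.40 = 84.83 %.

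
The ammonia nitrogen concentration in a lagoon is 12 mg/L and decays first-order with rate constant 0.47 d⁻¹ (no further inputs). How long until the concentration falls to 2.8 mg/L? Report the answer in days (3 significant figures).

t = ln(C₀/C)/k = ln(12/2.8)/0.47 = 1.455/0.47 = 3.096 d.

3.10 d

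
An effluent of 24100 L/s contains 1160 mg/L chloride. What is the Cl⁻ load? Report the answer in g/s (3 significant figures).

24100 L/s = 24.1 m³/s.
Mass flux = Q·C = 24.1 m³/s × 1160 g/m³ = 2.796e+04 g/s.

28000 g/s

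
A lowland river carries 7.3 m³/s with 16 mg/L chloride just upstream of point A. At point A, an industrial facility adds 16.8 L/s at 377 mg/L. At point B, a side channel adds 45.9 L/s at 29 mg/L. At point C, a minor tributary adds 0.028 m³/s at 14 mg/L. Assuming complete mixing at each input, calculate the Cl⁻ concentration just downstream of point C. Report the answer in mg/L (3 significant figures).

16.8 L/s = 0.0168 m³/s.
After input A: C = (7.3·16 + 0.0168·377) / 7.317 = 16.83 mg/L.
45.9 L/s = 0.0459 m³/s.
After input B: C = (7.317·16.83 + 0.0459·29) / 7.363 = 16.9 mg/L.
After input C: C = (7.363·16.9 + 0.028·14) / 7.391 = 16.89 mg/L.

16.9 mg/L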